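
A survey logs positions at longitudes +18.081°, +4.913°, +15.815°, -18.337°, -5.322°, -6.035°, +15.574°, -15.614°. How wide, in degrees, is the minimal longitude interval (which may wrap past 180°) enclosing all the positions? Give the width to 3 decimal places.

Sort the longitudes: -18.337°, -15.614°, -6.035°, -5.322°, +4.913°, +15.574°, +15.815°, +18.081°.
Eastward gaps between consecutive values (wrapping around): 2.723°, 9.579°, 0.713°, 10.235°, 10.661°, 0.241°, 2.266°, 323.582°.
Largest gap = 323.582° ⇒ minimal covering band is its complement: 360° − 323.582° = 36.418°.
Band runs from -18.337° eastward to +18.081°.

36.418°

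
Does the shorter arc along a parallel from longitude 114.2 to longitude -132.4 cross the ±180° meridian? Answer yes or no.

Naïve |-132.4 − 114.2| = 246.6° > 180°, so the shorter arc goes the other way round — across 180°.
Signed shortest Δλ = ((-132.4 − 114.2 + 180) mod 360) − 180 = 113.4°.
Going east by 113.4° from +114.2° passes through 180° before reaching -132.4°.

Yes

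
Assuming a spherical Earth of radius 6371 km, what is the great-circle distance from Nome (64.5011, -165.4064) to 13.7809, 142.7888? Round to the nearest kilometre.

6865 km

Δλ = 142.7888 − -165.4064 = 308.1952°; wrapped into (−180°, 180°]: -51.8048°.
Δφ = 13.7809 − 64.5011 = -50.7202°.
a = sin²(Δφ/2) + cos φ₁ · cos φ₂ · sin²(Δλ/2) = 0.263232.
c = 2·atan2(√a, √(1−a)) = 1.07749 rad → d = 6371·c ≈ 6864.72 km.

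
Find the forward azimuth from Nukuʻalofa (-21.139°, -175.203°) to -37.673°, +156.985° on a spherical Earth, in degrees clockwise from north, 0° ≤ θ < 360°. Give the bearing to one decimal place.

229.3°

Δλ = 156.985 − -175.203 = 332.188°; wrapped into (−180°, 180°]: -27.812°.
θ = atan2( sin Δλ · cos φ₂ , cos φ₁ · sin φ₂ − sin φ₁ · cos φ₂ · cos Δλ )
  = atan2(-0.36930, -0.31756) = -130.692° → normalised to [0°, 360°): 229.308°.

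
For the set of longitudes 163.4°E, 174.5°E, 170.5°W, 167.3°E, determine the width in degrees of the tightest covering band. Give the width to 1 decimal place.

26.1°

Sort the longitudes: -170.5°, +163.4°, +167.3°, +174.5°.
Eastward gaps between consecutive values (wrapping around): 333.9°, 3.9°, 7.2°, 15.0°.
Largest gap = 333.9° ⇒ minimal covering band is its complement: 360° − 333.9° = 26.1°.
Band runs from +163.4° eastward to -170.5°, crossing the antimeridian.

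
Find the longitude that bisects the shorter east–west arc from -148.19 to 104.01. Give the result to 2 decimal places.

Signed shortest Δλ from -148.19° to +104.01° is -107.80°.
Midpoint longitude = -148.19° + (-107.80°)/2 = -148.19° − 53.90° = -202.09°.
Normalise into (−180°, 180°]: +157.91°.
(The naïve average (-148.19 + +104.01)/2 = -22.09° is on the wrong side of the globe.)

+157.91°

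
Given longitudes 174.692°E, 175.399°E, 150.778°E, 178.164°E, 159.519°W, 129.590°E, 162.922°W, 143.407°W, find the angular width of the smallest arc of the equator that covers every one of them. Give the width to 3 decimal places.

Sort the longitudes: -162.922°, -159.519°, -143.407°, +129.590°, +150.778°, +174.692°, +175.399°, +178.164°.
Eastward gaps between consecutive values (wrapping around): 3.403°, 16.112°, 272.997°, 21.188°, 23.914°, 0.707°, 2.765°, 18.914°.
Largest gap = 272.997° ⇒ minimal covering band is its complement: 360° − 272.997° = 87.003°.
Band runs from +129.590° eastward to -143.407°, crossing the antimeridian.

87.003°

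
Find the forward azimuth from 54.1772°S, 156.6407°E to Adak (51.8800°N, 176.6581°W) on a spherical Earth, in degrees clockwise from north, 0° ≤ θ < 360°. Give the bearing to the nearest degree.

17°

Δλ = -176.6581 − 156.6407 = -333.2988°; wrapped into (−180°, 180°]: 26.7012°.
θ = atan2( sin Δλ · cos φ₂ , cos φ₁ · sin φ₂ − sin φ₁ · cos φ₂ · cos Δλ )
  = atan2(0.27738, 0.90761) = 16.994° → normalised to [0°, 360°): 16.994°.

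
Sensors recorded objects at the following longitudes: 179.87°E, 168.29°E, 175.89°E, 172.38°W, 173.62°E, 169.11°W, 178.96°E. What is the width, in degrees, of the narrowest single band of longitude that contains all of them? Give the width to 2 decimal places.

Sort the longitudes: -172.38°, -169.11°, +168.29°, +173.62°, +175.89°, +178.96°, +179.87°.
Eastward gaps between consecutive values (wrapping around): 3.27°, 337.40°, 5.33°, 2.27°, 3.07°, 0.91°, 7.75°.
Largest gap = 337.40° ⇒ minimal covering band is its complement: 360° − 337.40° = 22.60°.
Band runs from +168.29° eastward to -169.11°, crossing the antimeridian.

22.60°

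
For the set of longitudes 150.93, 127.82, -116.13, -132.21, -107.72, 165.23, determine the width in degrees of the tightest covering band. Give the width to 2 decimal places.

Sort the longitudes: -132.21°, -116.13°, -107.72°, +127.82°, +150.93°, +165.23°.
Eastward gaps between consecutive values (wrapping around): 16.08°, 8.41°, 235.54°, 23.11°, 14.30°, 62.56°.
Largest gap = 235.54° ⇒ minimal covering band is its complement: 360° − 235.54° = 124.46°.
Band runs from +127.82° eastward to -107.72°, crossing the antimeridian.

124.46°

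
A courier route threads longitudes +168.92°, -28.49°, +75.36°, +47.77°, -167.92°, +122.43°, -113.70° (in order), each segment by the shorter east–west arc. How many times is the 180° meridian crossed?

Leg 1: +168.92° → -28.49°, shortest Δλ = 162.59° (east) — crosses 180°.
Leg 2: -28.49° → +75.36°, shortest Δλ = 103.85° (east) — does not cross 180°.
Leg 3: +75.36° → +47.77°, shortest Δλ = -27.59° (west) — does not cross 180°.
Leg 4: +47.77° → -167.92°, shortest Δλ = 144.31° (east) — crosses 180°.
Leg 5: -167.92° → +122.43°, shortest Δλ = -69.65° (west) — crosses 180°.
Leg 6: +122.43° → -113.70°, shortest Δλ = 123.87° (east) — crosses 180°.
Total crossings: 4.

4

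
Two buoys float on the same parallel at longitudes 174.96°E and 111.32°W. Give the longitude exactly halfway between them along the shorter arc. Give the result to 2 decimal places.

148.18°W

Signed shortest Δλ from +174.96° to -111.32° is +73.72°.
Midpoint longitude = +174.96° + (+73.72°)/2 = +174.96° + 36.86° = +211.82°.
Normalise into (−180°, 180°]: -148.18°.
(The naïve average (+174.96 + -111.32)/2 = 31.82° is on the wrong side of the globe.)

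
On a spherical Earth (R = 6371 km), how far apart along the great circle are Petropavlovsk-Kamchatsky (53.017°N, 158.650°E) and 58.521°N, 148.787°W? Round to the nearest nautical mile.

1758 nmi

Δλ = -148.787 − 158.650 = -307.437°; wrapped into (−180°, 180°]: 52.563°.
Δφ = 58.521 − 53.017 = 5.504°.
a = sin²(Δφ/2) + cos φ₁ · cos φ₂ · sin²(Δλ/2) = 0.063893.
c = 2·atan2(√a, √(1−a)) = 0.51109 rad → d = 6371·c ≈ 3256.13 km ≈ 1758.17 nmi.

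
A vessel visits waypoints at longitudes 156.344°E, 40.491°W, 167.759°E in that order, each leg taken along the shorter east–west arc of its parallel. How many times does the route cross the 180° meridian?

Leg 1: +156.344° → -40.491°, shortest Δλ = 163.165° (east) — crosses 180°.
Leg 2: -40.491° → +167.759°, shortest Δλ = -151.75° (west) — crosses 180°.
Total crossings: 2.

2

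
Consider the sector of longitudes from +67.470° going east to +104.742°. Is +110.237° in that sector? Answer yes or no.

Band width going east from +67.470° to +104.742°: ((104.742 − 67.470) mod 360) = 37.272°.
Offset of +110.237° east of the west edge: ((110.237 − 67.470) mod 360) = 42.767°.
42.767° > 37.272° ⇒ outside.

No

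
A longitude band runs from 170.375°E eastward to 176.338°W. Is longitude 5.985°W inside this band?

No

Band width going east from +170.375° to -176.338°: ((-176.338 − 170.375) mod 360) = 13.287°.
Offset of -5.985° east of the west edge: ((-5.985 − 170.375) mod 360) = 183.640°.
183.640° > 13.287° ⇒ outside.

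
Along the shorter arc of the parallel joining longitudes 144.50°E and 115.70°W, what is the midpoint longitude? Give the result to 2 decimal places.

165.60°W

Signed shortest Δλ from +144.50° to -115.70° is +99.80°.
Midpoint longitude = +144.50° + (+99.80°)/2 = +144.50° + 49.90° = +194.40°.
Normalise into (−180°, 180°]: -165.60°.
(The naïve average (+144.50 + -115.70)/2 = 14.4° is on the wrong side of the globe.)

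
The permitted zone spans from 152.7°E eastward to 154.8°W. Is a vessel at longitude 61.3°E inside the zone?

Band width going east from +152.7° to -154.8°: ((-154.8 − 152.7) mod 360) = 52.5°.
Offset of +61.3° east of the west edge: ((61.3 − 152.7) mod 360) = 268.6°.
268.6° > 52.5° ⇒ outside.

No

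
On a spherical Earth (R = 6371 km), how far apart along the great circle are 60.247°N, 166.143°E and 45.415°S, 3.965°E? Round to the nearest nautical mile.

Δλ = 3.965 − 166.143 = -162.178°.
Δφ = -45.415 − 60.247 = -105.662°.
a = sin²(Δφ/2) + cos φ₁ · cos φ₂ · sin²(Δλ/2) = 0.974982.
c = 2·atan2(√a, √(1−a)) = 2.82392 rad → d = 6371·c ≈ 17991.16 km ≈ 9714.45 nmi.

9714 nmi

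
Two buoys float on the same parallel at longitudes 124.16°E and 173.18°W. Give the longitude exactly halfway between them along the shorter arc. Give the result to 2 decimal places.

Signed shortest Δλ from +124.16° to -173.18° is +62.66°.
Midpoint longitude = +124.16° + (+62.66°)/2 = +124.16° + 31.33° = +155.49°.
(The naïve average (+124.16 + -173.18)/2 = -24.51° is on the wrong side of the globe.)

155.49°E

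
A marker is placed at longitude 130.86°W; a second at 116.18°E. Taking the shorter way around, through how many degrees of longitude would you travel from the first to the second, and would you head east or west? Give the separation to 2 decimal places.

Raw difference: 116.18 − -130.86 = 247.04°.
Normalise into (−180°, 180°]: 247.04° − 360° = -112.96°.
Negative ⇒ the second point lies to the west; separation 112.96°.

112.96° west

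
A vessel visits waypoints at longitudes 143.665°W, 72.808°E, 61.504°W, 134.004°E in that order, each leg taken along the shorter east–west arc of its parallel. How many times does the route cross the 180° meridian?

2

Leg 1: -143.665° → +72.808°, shortest Δλ = -143.527° (west) — crosses 180°.
Leg 2: +72.808° → -61.504°, shortest Δλ = -134.312° (west) — does not cross 180°.
Leg 3: -61.504° → +134.004°, shortest Δλ = -164.492° (west) — crosses 180°.
Total crossings: 2.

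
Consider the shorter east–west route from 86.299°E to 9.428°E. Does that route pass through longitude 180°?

Signed shortest Δλ = ((9.428 − 86.299 + 180) mod 360) − 180 = -76.871°.
Going west by 76.871° from +86.299° reaches +9.428° without touching 180°.

No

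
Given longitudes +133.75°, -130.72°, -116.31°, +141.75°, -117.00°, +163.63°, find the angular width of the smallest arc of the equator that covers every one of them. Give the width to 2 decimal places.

109.94°

Sort the longitudes: -130.72°, -117.00°, -116.31°, +133.75°, +141.75°, +163.63°.
Eastward gaps between consecutive values (wrapping around): 13.72°, 0.69°, 250.06°, 8.00°, 21.88°, 65.65°.
Largest gap = 250.06° ⇒ minimal covering band is its complement: 360° − 250.06° = 109.94°.
Band runs from +133.75° eastward to -116.31°, crossing the antimeridian.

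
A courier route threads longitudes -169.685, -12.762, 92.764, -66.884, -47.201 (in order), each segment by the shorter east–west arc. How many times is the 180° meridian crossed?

Leg 1: -169.685° → -12.762°, shortest Δλ = 156.923° (east) — does not cross 180°.
Leg 2: -12.762° → +92.764°, shortest Δλ = 105.526° (east) — does not cross 180°.
Leg 3: +92.764° → -66.884°, shortest Δλ = -159.648° (west) — does not cross 180°.
Leg 4: -66.884° → -47.201°, shortest Δλ = 19.683° (east) — does not cross 180°.
Total crossings: 0.

0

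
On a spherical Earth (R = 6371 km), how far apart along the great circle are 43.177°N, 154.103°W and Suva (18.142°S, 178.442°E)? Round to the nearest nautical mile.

3981 nmi

Δλ = 178.442 − -154.103 = 332.545°; wrapped into (−180°, 180°]: -27.455°.
Δφ = -18.142 − 43.177 = -61.319°.
a = sin²(Δφ/2) + cos φ₁ · cos φ₂ · sin²(Δλ/2) = 0.299058.
c = 2·atan2(√a, √(1−a)) = 1.15722 rad → d = 6371·c ≈ 7372.67 km ≈ 3980.92 nmi.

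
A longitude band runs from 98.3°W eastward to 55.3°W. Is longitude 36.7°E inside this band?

Band width going east from -98.3° to -55.3°: ((-55.3 − -98.3) mod 360) = 43.0°.
Offset of +36.7° east of the west edge: ((36.7 − -98.3) mod 360) = 135.0°.
135.0° > 43.0° ⇒ outside.

No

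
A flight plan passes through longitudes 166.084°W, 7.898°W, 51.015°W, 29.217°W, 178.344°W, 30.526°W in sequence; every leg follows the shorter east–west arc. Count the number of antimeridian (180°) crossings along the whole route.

Leg 1: -166.084° → -7.898°, shortest Δλ = 158.186° (east) — does not cross 180°.
Leg 2: -7.898° → -51.015°, shortest Δλ = -43.117° (west) — does not cross 180°.
Leg 3: -51.015° → -29.217°, shortest Δλ = 21.798° (east) — does not cross 180°.
Leg 4: -29.217° → -178.344°, shortest Δλ = -149.127° (west) — does not cross 180°.
Leg 5: -178.344° → -30.526°, shortest Δλ = 147.818° (east) — does not cross 180°.
Total crossings: 0.

0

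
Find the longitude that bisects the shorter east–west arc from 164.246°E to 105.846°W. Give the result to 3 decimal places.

Signed shortest Δλ from +164.246° to -105.846° is +89.908°.
Midpoint longitude = +164.246° + (+89.908°)/2 = +164.246° + 44.954° = +209.200°.
Normalise into (−180°, 180°]: -150.800°.
(The naïve average (+164.246 + -105.846)/2 = 29.2° is on the wrong side of the globe.)

150.800°W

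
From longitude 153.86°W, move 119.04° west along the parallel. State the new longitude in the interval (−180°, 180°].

87.10°E

Start at -153.86°; shift −119.04° → -272.90°.
-272.90° lies outside (−180°, 180°]; add 360° → +87.10°.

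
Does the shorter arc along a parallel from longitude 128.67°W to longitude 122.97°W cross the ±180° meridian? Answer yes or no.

No

Signed shortest Δλ = ((-122.97 − -128.67 + 180) mod 360) − 180 = 5.7°.
Going east by 5.7° from -128.67° reaches -122.97° without touching 180°.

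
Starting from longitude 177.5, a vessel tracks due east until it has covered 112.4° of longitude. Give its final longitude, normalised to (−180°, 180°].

-70.1°

Start at +177.5°; shift +112.4° → +289.9°.
+289.9° lies outside (−180°, 180°]; subtract 360° → -70.1°.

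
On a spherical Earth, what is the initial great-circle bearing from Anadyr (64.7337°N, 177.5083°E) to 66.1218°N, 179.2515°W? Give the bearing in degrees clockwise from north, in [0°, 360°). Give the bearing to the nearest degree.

43°

Δλ = -179.2515 − 177.5083 = -356.7598°; wrapped into (−180°, 180°]: 3.2402°.
θ = atan2( sin Δλ · cos φ₂ , cos φ₁ · sin φ₂ − sin φ₁ · cos φ₂ · cos Δλ )
  = atan2(0.02288, 0.02481) = 42.682° → normalised to [0°, 360°): 42.682°.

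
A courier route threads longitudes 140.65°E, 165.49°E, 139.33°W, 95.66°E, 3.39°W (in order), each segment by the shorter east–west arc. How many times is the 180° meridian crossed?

2

Leg 1: +140.65° → +165.49°, shortest Δλ = 24.84° (east) — does not cross 180°.
Leg 2: +165.49° → -139.33°, shortest Δλ = 55.18° (east) — crosses 180°.
Leg 3: -139.33° → +95.66°, shortest Δλ = -125.01° (west) — crosses 180°.
Leg 4: +95.66° → -3.39°, shortest Δλ = -99.05° (west) — does not cross 180°.
Total crossings: 2.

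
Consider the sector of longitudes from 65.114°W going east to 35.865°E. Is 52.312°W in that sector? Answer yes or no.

Yes

Band width going east from -65.114° to +35.865°: ((35.865 − -65.114) mod 360) = 100.979°.
Offset of -52.312° east of the west edge: ((-52.312 − -65.114) mod 360) = 12.802°.
12.802° ≤ 100.979° ⇒ inside.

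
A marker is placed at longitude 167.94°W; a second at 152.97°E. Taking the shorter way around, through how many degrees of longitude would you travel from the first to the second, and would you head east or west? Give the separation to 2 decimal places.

Raw difference: 152.97 − -167.94 = 320.91°.
Normalise into (−180°, 180°]: 320.91° − 360° = -39.09°.
Negative ⇒ the second point lies to the west; separation 39.09°.

39.09° west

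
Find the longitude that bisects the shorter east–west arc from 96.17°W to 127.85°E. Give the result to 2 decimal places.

Signed shortest Δλ from -96.17° to +127.85° is -135.98°.
Midpoint longitude = -96.17° + (-135.98°)/2 = -96.17° − 67.99° = -164.16°.
(The naïve average (-96.17 + +127.85)/2 = 15.84° is on the wrong side of the globe.)

164.16°W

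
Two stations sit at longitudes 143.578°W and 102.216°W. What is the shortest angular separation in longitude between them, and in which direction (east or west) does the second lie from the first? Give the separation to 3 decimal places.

Raw difference: -102.216 − -143.578 = 41.362°.
Normalise into (−180°, 180°]: 41.362° stays 41.362°.
Positive ⇒ the second point lies to the east; separation 41.362°.

41.362° east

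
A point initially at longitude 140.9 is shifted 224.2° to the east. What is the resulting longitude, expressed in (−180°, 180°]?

Start at +140.9°; shift +224.2° → +365.1°.
+365.1° lies outside (−180°, 180°]; subtract 360° → +5.1°.

+5.1°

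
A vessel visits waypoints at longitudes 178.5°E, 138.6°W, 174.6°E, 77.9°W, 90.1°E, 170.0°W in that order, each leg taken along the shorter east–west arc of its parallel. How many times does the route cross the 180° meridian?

Leg 1: +178.5° → -138.6°, shortest Δλ = 42.9° (east) — crosses 180°.
Leg 2: -138.6° → +174.6°, shortest Δλ = -46.8° (west) — crosses 180°.
Leg 3: +174.6° → -77.9°, shortest Δλ = 107.5° (east) — crosses 180°.
Leg 4: -77.9° → +90.1°, shortest Δλ = 168.0° (east) — does not cross 180°.
Leg 5: +90.1° → -170.0°, shortest Δλ = 99.9° (east) — crosses 180°.
Total crossings: 4.

4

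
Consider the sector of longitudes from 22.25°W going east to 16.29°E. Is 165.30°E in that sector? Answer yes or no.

Band width going east from -22.25° to +16.29°: ((16.29 − -22.25) mod 360) = 38.54°.
Offset of +165.30° east of the west edge: ((165.30 − -22.25) mod 360) = 187.55°.
187.55° > 38.54° ⇒ outside.

No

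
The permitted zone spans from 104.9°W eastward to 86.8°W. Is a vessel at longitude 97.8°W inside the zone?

Band width going east from -104.9° to -86.8°: ((-86.8 − -104.9) mod 360) = 18.1°.
Offset of -97.8° east of the west edge: ((-97.8 − -104.9) mod 360) = 7.1°.
7.1° ≤ 18.1° ⇒ inside.

Yes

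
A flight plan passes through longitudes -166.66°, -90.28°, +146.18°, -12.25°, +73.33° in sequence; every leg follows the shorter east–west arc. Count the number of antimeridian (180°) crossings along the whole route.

Leg 1: -166.66° → -90.28°, shortest Δλ = 76.38° (east) — does not cross 180°.
Leg 2: -90.28° → +146.18°, shortest Δλ = -123.54° (west) — crosses 180°.
Leg 3: +146.18° → -12.25°, shortest Δλ = -158.43° (west) — does not cross 180°.
Leg 4: -12.25° → +73.33°, shortest Δλ = 85.58° (east) — does not cross 180°.
Total crossings: 1.

1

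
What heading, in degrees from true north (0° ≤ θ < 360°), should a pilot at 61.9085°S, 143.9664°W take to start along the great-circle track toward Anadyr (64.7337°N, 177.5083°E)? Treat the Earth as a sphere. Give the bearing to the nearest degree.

Δλ = 177.5083 − -143.9664 = 321.4747°; wrapped into (−180°, 180°]: -38.5253°.
θ = atan2( sin Δλ · cos φ₂ , cos φ₁ · sin φ₂ − sin φ₁ · cos φ₂ · cos Δλ )
  = atan2(-0.26585, 0.72042) = -20.255° → normalised to [0°, 360°): 339.745°.

340°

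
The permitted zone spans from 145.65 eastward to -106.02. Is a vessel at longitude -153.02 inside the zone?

Band width going east from +145.65° to -106.02°: ((-106.02 − 145.65) mod 360) = 108.33°.
Offset of -153.02° east of the west edge: ((-153.02 − 145.65) mod 360) = 61.33°.
61.33° ≤ 108.33° ⇒ inside.

Yes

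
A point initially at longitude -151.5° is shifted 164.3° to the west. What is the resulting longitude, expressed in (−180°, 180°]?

Start at -151.5°; shift −164.3° → -315.8°.
-315.8° lies outside (−180°, 180°]; add 360° → +44.2°.

+44.2°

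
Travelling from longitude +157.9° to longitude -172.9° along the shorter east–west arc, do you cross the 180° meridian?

Yes

Naïve |-172.9 − 157.9| = 330.8° > 180°, so the shorter arc goes the other way round — across 180°.
Signed shortest Δλ = ((-172.9 − 157.9 + 180) mod 360) − 180 = 29.2°.
Going east by 29.2° from +157.9° passes through 180° before reaching -172.9°.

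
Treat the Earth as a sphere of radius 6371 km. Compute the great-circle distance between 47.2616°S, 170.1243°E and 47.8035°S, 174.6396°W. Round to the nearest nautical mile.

617 nmi

Δλ = -174.6396 − 170.1243 = -344.7639°; wrapped into (−180°, 180°]: 15.2361°.
Δφ = -47.8035 − -47.2616 = -0.5419°.
a = sin²(Δφ/2) + cos φ₁ · cos φ₂ · sin²(Δλ/2) = 0.008033.
c = 2·atan2(√a, √(1−a)) = 0.17950 rad → d = 6371·c ≈ 1143.59 km ≈ 617.49 nmi.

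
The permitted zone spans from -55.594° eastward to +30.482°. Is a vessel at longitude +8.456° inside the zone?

Band width going east from -55.594° to +30.482°: ((30.482 − -55.594) mod 360) = 86.076°.
Offset of +8.456° east of the west edge: ((8.456 − -55.594) mod 360) = 64.050°.
64.050° ≤ 86.076° ⇒ inside.

Yes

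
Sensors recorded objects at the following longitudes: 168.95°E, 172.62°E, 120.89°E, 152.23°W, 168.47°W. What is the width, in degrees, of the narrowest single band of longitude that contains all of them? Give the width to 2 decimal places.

Sort the longitudes: -168.47°, -152.23°, +120.89°, +168.95°, +172.62°.
Eastward gaps between consecutive values (wrapping around): 16.24°, 273.12°, 48.06°, 3.67°, 18.91°.
Largest gap = 273.12° ⇒ minimal covering band is its complement: 360° − 273.12° = 86.88°.
Band runs from +120.89° eastward to -152.23°, crossing the antimeridian.

86.88°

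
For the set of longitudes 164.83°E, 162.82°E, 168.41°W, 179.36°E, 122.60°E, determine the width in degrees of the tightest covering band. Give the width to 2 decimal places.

68.99°

Sort the longitudes: -168.41°, +122.60°, +162.82°, +164.83°, +179.36°.
Eastward gaps between consecutive values (wrapping around): 291.01°, 40.22°, 2.01°, 14.53°, 12.23°.
Largest gap = 291.01° ⇒ minimal covering band is its complement: 360° − 291.01° = 68.99°.
Band runs from +122.60° eastward to -168.41°, crossing the antimeridian.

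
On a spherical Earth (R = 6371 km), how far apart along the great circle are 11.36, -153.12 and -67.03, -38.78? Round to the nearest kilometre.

12211 km

Δλ = -38.78 − -153.12 = 114.34°.
Δφ = -67.03 − 11.36 = -78.39°.
a = sin²(Δφ/2) + cos φ₁ · cos φ₂ · sin²(Δλ/2) = 0.669523.
c = 2·atan2(√a, √(1−a)) = 1.91670 rad → d = 6371·c ≈ 12211.28 km.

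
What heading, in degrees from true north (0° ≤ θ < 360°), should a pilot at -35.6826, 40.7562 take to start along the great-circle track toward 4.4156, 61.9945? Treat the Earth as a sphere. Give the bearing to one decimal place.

30.9°

Δλ = 61.9945 − 40.7562 = 21.2383°.
θ = atan2( sin Δλ · cos φ₂ , cos φ₁ · sin φ₂ − sin φ₁ · cos φ₂ · cos Δλ )
  = atan2(0.36117, 0.60460) = 30.853° → normalised to [0°, 360°): 30.853°.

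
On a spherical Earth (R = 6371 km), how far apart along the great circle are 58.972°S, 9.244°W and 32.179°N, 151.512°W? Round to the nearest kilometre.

15930 km

Δλ = -151.512 − -9.244 = -142.268°.
Δφ = 32.179 − -58.972 = 91.151°.
a = sin²(Δφ/2) + cos φ₁ · cos φ₂ · sin²(Δλ/2) = 0.900704.
c = 2·atan2(√a, √(1−a)) = 2.50044 rad → d = 6371·c ≈ 15930.31 km.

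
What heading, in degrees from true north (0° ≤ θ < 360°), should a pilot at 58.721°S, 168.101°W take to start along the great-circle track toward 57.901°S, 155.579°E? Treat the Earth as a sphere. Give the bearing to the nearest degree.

Δλ = 155.579 − -168.101 = 323.680°; wrapped into (−180°, 180°]: -36.320°.
θ = atan2( sin Δλ · cos φ₂ , cos φ₁ · sin φ₂ − sin φ₁ · cos φ₂ · cos Δλ )
  = atan2(-0.31474, -0.07392) = -103.217° → normalised to [0°, 360°): 256.783°.

257°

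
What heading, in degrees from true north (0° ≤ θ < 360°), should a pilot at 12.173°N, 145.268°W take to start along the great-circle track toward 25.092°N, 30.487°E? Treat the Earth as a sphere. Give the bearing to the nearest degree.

Δλ = 30.487 − -145.268 = 175.755°.
θ = atan2( sin Δλ · cos φ₂ , cos φ₁ · sin φ₂ − sin φ₁ · cos φ₂ · cos Δλ )
  = atan2(0.06704, 0.60498) = 6.323° → normalised to [0°, 360°): 6.323°.

6°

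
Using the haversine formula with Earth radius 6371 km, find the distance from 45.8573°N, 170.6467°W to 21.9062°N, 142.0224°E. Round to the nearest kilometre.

Δλ = 142.0224 − -170.6467 = 312.6691°; wrapped into (−180°, 180°]: -47.3309°.
Δφ = 21.9062 − 45.8573 = -23.9511°.
a = sin²(Δφ/2) + cos φ₁ · cos φ₂ · sin²(Δλ/2) = 0.147162.
c = 2·atan2(√a, √(1−a)) = 0.78742 rad → d = 6371·c ≈ 5016.66 km.

5017 km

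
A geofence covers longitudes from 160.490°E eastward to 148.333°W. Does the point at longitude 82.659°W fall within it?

Band width going east from +160.490° to -148.333°: ((-148.333 − 160.490) mod 360) = 51.177°.
Offset of -82.659° east of the west edge: ((-82.659 − 160.490) mod 360) = 116.851°.
116.851° > 51.177° ⇒ outside.

No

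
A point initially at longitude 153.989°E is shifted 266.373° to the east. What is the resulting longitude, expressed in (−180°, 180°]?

Start at +153.989°; shift +266.373° → +420.362°.
+420.362° lies outside (−180°, 180°]; subtract 360° → +60.362°.

60.362°E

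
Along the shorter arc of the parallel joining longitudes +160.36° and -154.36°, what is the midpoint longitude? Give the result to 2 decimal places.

Signed shortest Δλ from +160.36° to -154.36° is +45.28°.
Midpoint longitude = +160.36° + (+45.28°)/2 = +160.36° + 22.64° = +183.00°.
Normalise into (−180°, 180°]: -177.00°.
(The naïve average (+160.36 + -154.36)/2 = 3.0° is on the wrong side of the globe.)

-177.00°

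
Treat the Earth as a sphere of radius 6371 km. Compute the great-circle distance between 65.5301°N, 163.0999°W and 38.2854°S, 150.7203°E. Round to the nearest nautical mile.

6593 nmi

Δλ = 150.7203 − -163.0999 = 313.8202°; wrapped into (−180°, 180°]: -46.1798°.
Δφ = -38.2854 − 65.5301 = -103.8155°.
a = sin²(Δφ/2) + cos φ₁ · cos φ₂ · sin²(Δλ/2) = 0.669404.
c = 2·atan2(√a, √(1−a)) = 1.91645 rad → d = 6371·c ≈ 12209.67 km ≈ 6592.70 nmi.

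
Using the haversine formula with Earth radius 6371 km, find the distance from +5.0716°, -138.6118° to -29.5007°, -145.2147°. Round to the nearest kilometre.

Δλ = -145.2147 − -138.6118 = -6.6029°.
Δφ = -29.5007 − 5.0716 = -34.5723°.
a = sin²(Δφ/2) + cos φ₁ · cos φ₂ · sin²(Δλ/2) = 0.091170.
c = 2·atan2(√a, √(1−a)) = 0.61346 rad → d = 6371·c ≈ 3908.36 km.

3908 km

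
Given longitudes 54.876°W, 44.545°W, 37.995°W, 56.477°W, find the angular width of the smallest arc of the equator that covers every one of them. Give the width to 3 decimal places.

Sort the longitudes: -56.477°, -54.876°, -44.545°, -37.995°.
Eastward gaps between consecutive values (wrapping around): 1.601°, 10.331°, 6.550°, 341.518°.
Largest gap = 341.518° ⇒ minimal covering band is its complement: 360° − 341.518° = 18.482°.
Band runs from -56.477° eastward to -37.995°.

18.482°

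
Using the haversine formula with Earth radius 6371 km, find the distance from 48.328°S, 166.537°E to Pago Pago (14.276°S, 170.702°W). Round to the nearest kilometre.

Δλ = -170.702 − 166.537 = -337.239°; wrapped into (−180°, 180°]: 22.761°.
Δφ = -14.276 − -48.328 = 34.052°.
a = sin²(Δφ/2) + cos φ₁ · cos φ₂ · sin²(Δλ/2) = 0.110823.
c = 2·atan2(√a, √(1−a)) = 0.67876 rad → d = 6371·c ≈ 4324.36 km.

4324 km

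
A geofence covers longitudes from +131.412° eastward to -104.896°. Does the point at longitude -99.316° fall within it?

No

Band width going east from +131.412° to -104.896°: ((-104.896 − 131.412) mod 360) = 123.692°.
Offset of -99.316° east of the west edge: ((-99.316 − 131.412) mod 360) = 129.272°.
129.272° > 123.692° ⇒ outside.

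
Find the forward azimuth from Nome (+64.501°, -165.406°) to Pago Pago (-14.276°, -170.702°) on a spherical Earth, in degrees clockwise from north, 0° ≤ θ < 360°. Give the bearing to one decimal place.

185.2°

Δλ = -170.702 − -165.406 = -5.296°.
θ = atan2( sin Δλ · cos φ₂ , cos φ₁ · sin φ₂ − sin φ₁ · cos φ₂ · cos Δλ )
  = atan2(-0.08945, -0.97714) = -174.770° → normalised to [0°, 360°): 185.230°.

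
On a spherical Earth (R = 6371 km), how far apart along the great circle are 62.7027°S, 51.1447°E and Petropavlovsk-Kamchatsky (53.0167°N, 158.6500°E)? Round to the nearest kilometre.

15840 km

Δλ = 158.6500 − 51.1447 = 107.5053°.
Δφ = 53.0167 − -62.7027 = 115.7194°.
a = sin²(Δφ/2) + cos φ₁ · cos φ₂ · sin²(Δλ/2) = 0.896420.
c = 2·atan2(√a, √(1−a)) = 2.48625 rad → d = 6371·c ≈ 15839.91 km.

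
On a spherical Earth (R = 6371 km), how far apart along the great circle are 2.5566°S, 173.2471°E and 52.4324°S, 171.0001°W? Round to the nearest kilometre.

5734 km

Δλ = -171.0001 − 173.2471 = -344.2472°; wrapped into (−180°, 180°]: 15.7528°.
Δφ = -52.4324 − -2.5566 = -49.8758°.
a = sin²(Δφ/2) + cos φ₁ · cos φ₂ · sin²(Δλ/2) = 0.189215.
c = 2·atan2(√a, √(1−a)) = 0.90005 rad → d = 6371·c ≈ 5734.22 km.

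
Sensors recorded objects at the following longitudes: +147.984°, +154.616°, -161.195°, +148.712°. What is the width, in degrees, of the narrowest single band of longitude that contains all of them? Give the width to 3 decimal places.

50.821°

Sort the longitudes: -161.195°, +147.984°, +148.712°, +154.616°.
Eastward gaps between consecutive values (wrapping around): 309.179°, 0.728°, 5.904°, 44.189°.
Largest gap = 309.179° ⇒ minimal covering band is its complement: 360° − 309.179° = 50.821°.
Band runs from +147.984° eastward to -161.195°, crossing the antimeridian.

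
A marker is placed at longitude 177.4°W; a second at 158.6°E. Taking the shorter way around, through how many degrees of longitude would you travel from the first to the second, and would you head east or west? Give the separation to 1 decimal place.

Raw difference: 158.6 − -177.4 = 336.0°.
Normalise into (−180°, 180°]: 336.0° − 360° = -24.0°.
Negative ⇒ the second point lies to the west; separation 24.0°.

24.0° west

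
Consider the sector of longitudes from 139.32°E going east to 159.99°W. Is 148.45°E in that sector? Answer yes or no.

Yes

Band width going east from +139.32° to -159.99°: ((-159.99 − 139.32) mod 360) = 60.69°.
Offset of +148.45° east of the west edge: ((148.45 − 139.32) mod 360) = 9.13°.
9.13° ≤ 60.69° ⇒ inside.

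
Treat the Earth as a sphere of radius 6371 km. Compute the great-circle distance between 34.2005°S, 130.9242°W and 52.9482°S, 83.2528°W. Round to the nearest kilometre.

4265 km

Δλ = -83.2528 − -130.9242 = 47.6714°.
Δφ = -52.9482 − -34.2005 = -18.7477°.
a = sin²(Δφ/2) + cos φ₁ · cos φ₂ · sin²(Δλ/2) = 0.107913.
c = 2·atan2(√a, √(1−a)) = 0.66943 rad → d = 6371·c ≈ 4264.94 km.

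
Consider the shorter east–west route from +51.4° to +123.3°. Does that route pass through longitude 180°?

No

Signed shortest Δλ = ((123.3 − 51.4 + 180) mod 360) − 180 = 71.9°.
Going east by 71.9° from +51.4° reaches +123.3° without touching 180°.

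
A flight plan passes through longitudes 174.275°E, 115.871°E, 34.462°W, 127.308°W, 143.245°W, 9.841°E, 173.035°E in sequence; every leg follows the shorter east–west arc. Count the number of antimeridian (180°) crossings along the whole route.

0

Leg 1: +174.275° → +115.871°, shortest Δλ = -58.404° (west) — does not cross 180°.
Leg 2: +115.871° → -34.462°, shortest Δλ = -150.333° (west) — does not cross 180°.
Leg 3: -34.462° → -127.308°, shortest Δλ = -92.846° (west) — does not cross 180°.
Leg 4: -127.308° → -143.245°, shortest Δλ = -15.937° (west) — does not cross 180°.
Leg 5: -143.245° → +9.841°, shortest Δλ = 153.086° (east) — does not cross 180°.
Leg 6: +9.841° → +173.035°, shortest Δλ = 163.194° (east) — does not cross 180°.
Total crossings: 0.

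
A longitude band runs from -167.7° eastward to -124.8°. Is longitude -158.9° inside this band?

Band width going east from -167.7° to -124.8°: ((-124.8 − -167.7) mod 360) = 42.9°.
Offset of -158.9° east of the west edge: ((-158.9 − -167.7) mod 360) = 8.8°.
8.8° ≤ 42.9° ⇒ inside.

Yes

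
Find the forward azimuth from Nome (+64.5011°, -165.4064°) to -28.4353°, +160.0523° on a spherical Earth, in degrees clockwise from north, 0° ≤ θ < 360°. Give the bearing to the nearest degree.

210°

Δλ = 160.0523 − -165.4064 = 325.4587°; wrapped into (−180°, 180°]: -34.5413°.
θ = atan2( sin Δλ · cos φ₂ , cos φ₁ · sin φ₂ − sin φ₁ · cos φ₂ · cos Δλ )
  = atan2(-0.49859, -0.85877) = -149.861° → normalised to [0°, 360°): 210.139°.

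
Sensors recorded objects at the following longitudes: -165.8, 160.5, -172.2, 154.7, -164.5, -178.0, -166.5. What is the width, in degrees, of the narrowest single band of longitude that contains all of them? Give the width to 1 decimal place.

40.8°

Sort the longitudes: -178.0°, -172.2°, -166.5°, -165.8°, -164.5°, +154.7°, +160.5°.
Eastward gaps between consecutive values (wrapping around): 5.8°, 5.7°, 0.7°, 1.3°, 319.2°, 5.8°, 21.5°.
Largest gap = 319.2° ⇒ minimal covering band is its complement: 360° − 319.2° = 40.8°.
Band runs from +154.7° eastward to -164.5°, crossing the antimeridian.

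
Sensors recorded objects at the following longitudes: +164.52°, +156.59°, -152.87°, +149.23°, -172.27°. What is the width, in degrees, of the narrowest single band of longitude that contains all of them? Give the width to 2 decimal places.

57.90°

Sort the longitudes: -172.27°, -152.87°, +149.23°, +156.59°, +164.52°.
Eastward gaps between consecutive values (wrapping around): 19.40°, 302.10°, 7.36°, 7.93°, 23.21°.
Largest gap = 302.10° ⇒ minimal covering band is its complement: 360° − 302.10° = 57.90°.
Band runs from +149.23° eastward to -152.87°, crossing the antimeridian.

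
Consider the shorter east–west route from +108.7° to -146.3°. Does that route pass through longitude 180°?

Naïve |-146.3 − 108.7| = 255.0° > 180°, so the shorter arc goes the other way round — across 180°.
Signed shortest Δλ = ((-146.3 − 108.7 + 180) mod 360) − 180 = 105.0°.
Going east by 105.0° from +108.7° passes through 180° before reaching -146.3°.

Yes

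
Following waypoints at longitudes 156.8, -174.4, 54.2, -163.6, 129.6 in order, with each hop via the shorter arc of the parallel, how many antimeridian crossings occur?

Leg 1: +156.8° → -174.4°, shortest Δλ = 28.8° (east) — crosses 180°.
Leg 2: -174.4° → +54.2°, shortest Δλ = -131.4° (west) — crosses 180°.
Leg 3: +54.2° → -163.6°, shortest Δλ = 142.2° (east) — crosses 180°.
Leg 4: -163.6° → +129.6°, shortest Δλ = -66.8° (west) — crosses 180°.
Total crossings: 4.

4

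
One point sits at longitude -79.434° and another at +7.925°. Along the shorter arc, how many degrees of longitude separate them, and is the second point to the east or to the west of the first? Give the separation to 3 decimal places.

Raw difference: 7.925 − -79.434 = 87.359°.
Normalise into (−180°, 180°]: 87.359° stays 87.359°.
Positive ⇒ the second point lies to the east; separation 87.359°.

87.359° east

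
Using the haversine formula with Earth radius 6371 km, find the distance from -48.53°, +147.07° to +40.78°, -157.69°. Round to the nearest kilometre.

Δλ = -157.69 − 147.07 = -304.76°; wrapped into (−180°, 180°]: 55.24°.
Δφ = 40.78 − -48.53 = 89.31°.
a = sin²(Δφ/2) + cos φ₁ · cos φ₂ · sin²(Δλ/2) = 0.601756.
c = 2·atan2(√a, √(1−a)) = 1.77574 rad → d = 6371·c ≈ 11313.24 km.

11313 km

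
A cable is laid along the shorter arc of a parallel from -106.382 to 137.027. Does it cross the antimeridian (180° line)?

Naïve |137.027 − -106.382| = 243.409° > 180°, so the shorter arc goes the other way round — across 180°.
Signed shortest Δλ = ((137.027 − -106.382 + 180) mod 360) − 180 = -116.591°.
Going west by 116.591° from -106.382° passes through 180° before reaching +137.027°.

Yes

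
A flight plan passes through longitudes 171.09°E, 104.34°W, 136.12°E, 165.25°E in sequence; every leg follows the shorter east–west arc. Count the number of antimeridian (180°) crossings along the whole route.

Leg 1: +171.09° → -104.34°, shortest Δλ = 84.57° (east) — crosses 180°.
Leg 2: -104.34° → +136.12°, shortest Δλ = -119.54° (west) — crosses 180°.
Leg 3: +136.12° → +165.25°, shortest Δλ = 29.13° (east) — does not cross 180°.
Total crossings: 2.

2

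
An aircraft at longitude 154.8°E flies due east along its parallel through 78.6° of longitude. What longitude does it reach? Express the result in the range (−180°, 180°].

126.6°W

Start at +154.8°; shift +78.6° → +233.4°.
+233.4° lies outside (−180°, 180°]; subtract 360° → -126.6°.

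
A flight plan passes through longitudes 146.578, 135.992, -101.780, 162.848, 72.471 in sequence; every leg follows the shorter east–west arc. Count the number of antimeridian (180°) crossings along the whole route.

Leg 1: +146.578° → +135.992°, shortest Δλ = -10.586° (west) — does not cross 180°.
Leg 2: +135.992° → -101.780°, shortest Δλ = 122.228° (east) — crosses 180°.
Leg 3: -101.780° → +162.848°, shortest Δλ = -95.372° (west) — crosses 180°.
Leg 4: +162.848° → +72.471°, shortest Δλ = -90.377° (west) — does not cross 180°.
Total crossings: 2.

2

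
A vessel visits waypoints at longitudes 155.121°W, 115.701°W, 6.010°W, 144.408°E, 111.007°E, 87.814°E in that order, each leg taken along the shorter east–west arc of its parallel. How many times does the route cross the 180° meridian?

Leg 1: -155.121° → -115.701°, shortest Δλ = 39.42° (east) — does not cross 180°.
Leg 2: -115.701° → -6.010°, shortest Δλ = 109.691° (east) — does not cross 180°.
Leg 3: -6.010° → +144.408°, shortest Δλ = 150.418° (east) — does not cross 180°.
Leg 4: +144.408° → +111.007°, shortest Δλ = -33.401° (west) — does not cross 180°.
Leg 5: +111.007° → +87.814°, shortest Δλ = -23.193° (west) — does not cross 180°.
Total crossings: 0.

0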